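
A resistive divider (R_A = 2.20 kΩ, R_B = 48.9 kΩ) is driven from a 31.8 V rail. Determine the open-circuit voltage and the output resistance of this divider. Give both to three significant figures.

V_th = 30.4 V, R_th = 2.11 kΩ

V_th is the open-circuit tap voltage: 31.8 × 48.9/(2.20 + 48.9) = 30.4 V.
With the supply zeroed, R_A and R_B appear in parallel from the tap: R_th = R_A‖R_B = (2.20 × 48.9)/51.10 = 2.11 kΩ.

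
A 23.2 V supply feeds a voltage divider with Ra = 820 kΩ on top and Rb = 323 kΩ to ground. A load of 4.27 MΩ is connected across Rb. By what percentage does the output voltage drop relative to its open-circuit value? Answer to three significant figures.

The divider's output (Thévenin) resistance is Ra‖Rb = 231.7 kΩ.
Fractional drop under load = R_th/(R_th + R_L) = 231.7 / (231.7 + 4270) = 0.05147.
So the output falls by 5.15 %.

5.15 %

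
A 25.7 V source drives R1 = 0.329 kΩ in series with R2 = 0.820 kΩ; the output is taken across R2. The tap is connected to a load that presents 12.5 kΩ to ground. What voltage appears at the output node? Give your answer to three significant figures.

The load sits in parallel with R2: R2‖R_L = (820 × 12500) / (820 + 12500) = 769.5 Ω.
V_out = 25.7 × 769.5 / (329 + 769.5) = 25.7 × 769.5/1099 = 18.0 V.
(Unloaded it would have been 18.3 V.)

V_out ≈ 18.0 V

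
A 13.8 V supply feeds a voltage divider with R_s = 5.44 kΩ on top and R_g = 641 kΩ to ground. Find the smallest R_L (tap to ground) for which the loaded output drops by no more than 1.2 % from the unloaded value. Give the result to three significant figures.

Output resistance R_th = R_s‖R_g = (5.44 × 641)/646.4 = 5.394 kΩ.
The fractional drop is R_th/(R_th + R_L); requiring this ≤ 0.0120 gives R_L ≥ R_th(1/0.0120 − 1) = 5.394 × 82.33 = 444 kΩ.

R_L(min) ≈ 444 kΩ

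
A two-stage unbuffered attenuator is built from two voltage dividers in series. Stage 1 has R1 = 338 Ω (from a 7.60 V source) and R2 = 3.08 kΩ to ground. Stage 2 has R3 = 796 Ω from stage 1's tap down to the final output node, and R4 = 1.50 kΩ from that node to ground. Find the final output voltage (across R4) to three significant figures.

Stage 2 presents R3+R4 = 2296 Ω as a load on stage 1's tap.
Stage 1's lower leg becomes R2‖(R3+R4) = 1315 Ω, so V_mid = 7.60 × 1315/1653 = 6.046 V.
Stage 2 is itself unloaded: V_out = V_mid × R4/(R3+R4) = 6.046 × 1500/2296 = 3.95 V.

V_out ≈ 3.95 V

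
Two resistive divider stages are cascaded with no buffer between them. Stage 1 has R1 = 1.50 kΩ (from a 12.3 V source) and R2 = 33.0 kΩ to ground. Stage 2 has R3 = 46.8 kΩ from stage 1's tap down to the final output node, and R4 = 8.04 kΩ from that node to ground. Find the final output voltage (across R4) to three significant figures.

Stage 2 presents R3+R4 = 54.84 kΩ as a load on stage 1's tap.
Stage 1's lower leg becomes R2‖(R3+R4) = 20.60 kΩ, so V_mid = 12.3 × 20.60/22.10 = 11.47 V.
Stage 2 is itself unloaded: V_out = V_mid × R4/(R3+R4) = 11.47 × 8.04/54.84 = 1.68 V.

V_out ≈ 1.68 V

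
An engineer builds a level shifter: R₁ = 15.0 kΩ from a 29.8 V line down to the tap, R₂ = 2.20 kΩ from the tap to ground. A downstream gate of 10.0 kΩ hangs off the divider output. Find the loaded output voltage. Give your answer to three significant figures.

V_out ≈ 3.20 V

The load sits in parallel with R₂: R₂‖R_L = (2.20 × 10.0) / (2.20 + 10.0) = 1.803 kΩ.
V_out = 29.8 × 1.803 / (15.0 + 1.803) = 29.8 × 1.803/16.80 = 3.20 V.
(Unloaded it would have been 3.81 V.)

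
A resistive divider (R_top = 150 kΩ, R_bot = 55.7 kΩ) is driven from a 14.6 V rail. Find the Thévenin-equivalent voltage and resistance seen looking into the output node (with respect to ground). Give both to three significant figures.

V_th is the open-circuit tap voltage: 14.6 × 55.7/(150 + 55.7) = 3.95 V.
With the supply zeroed, R_top and R_bot appear in parallel from the tap: R_th = R_top‖R_bot = (150 × 55.7)/205.7 = 40.6 kΩ.

V_th = 3.95 V, R_th = 40.6 kΩ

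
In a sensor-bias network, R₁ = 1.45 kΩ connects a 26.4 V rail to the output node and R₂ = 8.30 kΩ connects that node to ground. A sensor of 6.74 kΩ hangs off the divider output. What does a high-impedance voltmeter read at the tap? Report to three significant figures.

The load sits in parallel with R₂: R₂‖R_L = (8.30 × 6.74) / (8.30 + 6.74) = 3.720 kΩ.
V_out = 26.4 × 3.720 / (1.45 + 3.720) = 26.4 × 3.720/5.170 = 19.0 V.

V_out ≈ 19.0 V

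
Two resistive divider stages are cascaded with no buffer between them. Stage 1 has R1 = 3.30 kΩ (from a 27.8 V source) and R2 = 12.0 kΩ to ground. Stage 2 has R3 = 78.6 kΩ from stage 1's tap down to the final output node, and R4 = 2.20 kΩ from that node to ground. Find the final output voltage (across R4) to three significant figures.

Stage 2 presents R3+R4 = 80.80 kΩ as a load on stage 1's tap.
Stage 1's lower leg becomes R2‖(R3+R4) = 10.45 kΩ, so V_mid = 27.8 × 10.45/13.75 = 21.13 V.
Stage 2 is itself unloaded: V_out = V_mid × R4/(R3+R4) = 21.13 × 2.20/80.80 = 0.575 V.

V_out ≈ 0.575 V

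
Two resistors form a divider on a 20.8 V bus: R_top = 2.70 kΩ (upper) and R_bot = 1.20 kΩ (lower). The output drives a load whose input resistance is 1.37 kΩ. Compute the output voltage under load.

V_out ≈ 3.98 V

The load sits in parallel with R_bot: R_bot‖R_L = (1.20 × 1.37) / (1.20 + 1.37) = 0.6397 kΩ.
V_out = 20.8 × 0.6397 / (2.70 + 0.6397) = 20.8 × 0.6397/3.340 = 3.98 V.
(Unloaded it would have been 6.40 V.)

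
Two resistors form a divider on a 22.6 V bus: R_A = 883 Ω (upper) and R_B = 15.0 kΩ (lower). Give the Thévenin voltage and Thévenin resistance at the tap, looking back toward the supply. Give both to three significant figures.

V_th = 21.3 V, R_th = 834 Ω

V_th is the open-circuit tap voltage: 22.6 × 15000/(883 + 15000) = 21.3 V.
With the supply zeroed, R_A and R_B appear in parallel from the tap: R_th = R_A‖R_B = (883 × 15000)/15880 = 834 Ω.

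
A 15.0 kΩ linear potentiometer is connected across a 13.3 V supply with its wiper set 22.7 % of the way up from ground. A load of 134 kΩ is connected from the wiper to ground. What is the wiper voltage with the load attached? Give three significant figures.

The wiper splits the pot into (1−α)R = 11.60 kΩ above and αR = 3.405 kΩ below.
Lower section ‖ load = 3.321 kΩ.
V_wiper = 13.3 × 3.321/(11.60 + 3.321) = 2.96 V.

V ≈ 2.96 V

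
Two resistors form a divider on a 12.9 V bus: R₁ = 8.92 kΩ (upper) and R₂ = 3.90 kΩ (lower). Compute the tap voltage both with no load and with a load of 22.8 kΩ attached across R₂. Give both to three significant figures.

Unloaded: 3.92 V; loaded: 3.51 V

Open-circuit: V = 12.9 × 3.90/(8.92 + 3.90) = 3.92 V.
With the load, R₂ becomes R₂‖R_L = 3.330 kΩ, so V = 12.9 × 3.330/12.25 = 3.51 V.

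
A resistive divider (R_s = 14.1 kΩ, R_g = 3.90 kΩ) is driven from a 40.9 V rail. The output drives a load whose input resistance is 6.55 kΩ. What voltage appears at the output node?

V_out ≈ 6.04 V

The load sits in parallel with R_g: R_g‖R_L = (3.90 × 6.55) / (3.90 + 6.55) = 2.444 kΩ.
V_out = 40.9 × 2.444 / (14.1 + 2.444) = 40.9 × 2.444/16.54 = 6.04 V.
(Unloaded it would have been 8.86 V.)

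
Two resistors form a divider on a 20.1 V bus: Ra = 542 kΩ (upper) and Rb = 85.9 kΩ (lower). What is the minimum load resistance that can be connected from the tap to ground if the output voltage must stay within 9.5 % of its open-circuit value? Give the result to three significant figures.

R_L(min) ≈ 706 kΩ

Output resistance R_th = Ra‖Rb = (542 × 85.9)/627.9 = 74.15 kΩ.
The fractional drop is R_th/(R_th + R_L); requiring this ≤ 0.0950 gives R_L ≥ R_th(1/0.0950 − 1) = 74.15 × 9.526 = 706 kΩ.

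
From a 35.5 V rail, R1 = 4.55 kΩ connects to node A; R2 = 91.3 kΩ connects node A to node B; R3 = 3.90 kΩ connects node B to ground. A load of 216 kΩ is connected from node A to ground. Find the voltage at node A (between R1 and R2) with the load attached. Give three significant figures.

V ≈ 33.2 V

Below node A the series string R2+R3 = 95.20 kΩ sits in parallel with the 216 kΩ load: 66.08 kΩ.
V_A = 35.5 × 66.08/(4.55 + 66.08) = 33.2 V.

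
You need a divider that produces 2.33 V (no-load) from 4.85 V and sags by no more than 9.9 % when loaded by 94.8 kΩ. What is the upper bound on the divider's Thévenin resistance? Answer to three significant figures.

Loading drop = R_th/(R_th + R_L) ≤ 0.0990, so R_th ≤ R_L · ε/(1−ε) = 94.8 kΩ × 0.0990/0.9010 = 10.4 kΩ.

R_th ≤ 10.4 kΩ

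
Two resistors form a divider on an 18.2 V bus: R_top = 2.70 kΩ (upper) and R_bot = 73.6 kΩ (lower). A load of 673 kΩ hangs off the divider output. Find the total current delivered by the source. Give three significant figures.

I ≈ 0.264 mA

R_bot‖R_L = 66.34 kΩ, so the source sees R_top + R_bot‖R_L = 69.04 kΩ.
I = 18.2 V / 69.04 kΩ = 0.264 mA.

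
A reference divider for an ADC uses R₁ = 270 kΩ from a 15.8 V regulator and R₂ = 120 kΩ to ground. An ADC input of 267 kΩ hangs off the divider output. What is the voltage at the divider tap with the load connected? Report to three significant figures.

The load sits in parallel with R₂: R₂‖R_L = (120 × 267) / (120 + 267) = 82.79 kΩ.
V_out = 15.8 × 82.79 / (270 + 82.79) = 15.8 × 82.79/352.8 = 3.71 V.

V_out ≈ 3.71 V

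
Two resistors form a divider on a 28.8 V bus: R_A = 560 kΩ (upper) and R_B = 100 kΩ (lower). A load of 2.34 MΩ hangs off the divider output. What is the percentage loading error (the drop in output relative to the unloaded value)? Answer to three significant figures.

3.50 %

The divider's output (Thévenin) resistance is R_A‖R_B = 84.85 kΩ.
Fractional drop under load = R_th/(R_th + R_L) = 84.85 / (84.85 + 2340) = 0.03499.
So the output falls by 3.50 %.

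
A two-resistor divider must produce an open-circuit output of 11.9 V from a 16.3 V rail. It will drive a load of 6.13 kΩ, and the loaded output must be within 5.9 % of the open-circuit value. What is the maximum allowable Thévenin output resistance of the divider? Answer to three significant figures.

Loading drop = R_th/(R_th + R_L) ≤ 0.0590, so R_th ≤ R_L · ε/(1−ε) = 6.13 kΩ × 0.0590/0.9410 = 384 Ω.
(Any R1, R2 with R2/(R1+R2) = 0.730 and R1‖R2 ≤ 384 Ω will meet the spec.)

R_th ≤ 384 Ω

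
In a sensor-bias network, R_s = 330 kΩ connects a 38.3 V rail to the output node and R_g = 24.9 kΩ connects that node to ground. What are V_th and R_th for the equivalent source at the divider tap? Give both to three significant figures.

V_th = 2.69 V, R_th = 23.2 kΩ

V_th is the open-circuit tap voltage: 38.3 × 24.9/(330 + 24.9) = 2.69 V.
With the supply zeroed, R_s and R_g appear in parallel from the tap: R_th = R_s‖R_g = (330 × 24.9)/354.9 = 23.2 kΩ.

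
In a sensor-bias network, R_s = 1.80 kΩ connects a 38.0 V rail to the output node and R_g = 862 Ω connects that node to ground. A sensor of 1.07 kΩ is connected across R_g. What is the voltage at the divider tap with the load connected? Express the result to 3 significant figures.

V_out ≈ 7.97 V

The load sits in parallel with R_g: R_g‖R_L = (862 × 1070) / (862 + 1070) = 477.4 Ω.
V_out = 38.0 × 477.4 / (1800 + 477.4) = 38.0 × 477.4/2277 = 7.97 V.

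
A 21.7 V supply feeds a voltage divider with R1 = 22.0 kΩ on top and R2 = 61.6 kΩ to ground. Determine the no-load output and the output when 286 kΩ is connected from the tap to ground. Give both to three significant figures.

Open-circuit: V = 21.7 × 61.6/(22.0 + 61.6) = 16.0 V.
With the load, R2 becomes R2‖R_L = 50.68 kΩ, so V = 21.7 × 50.68/72.68 = 15.1 V.

Unloaded: 16.0 V; loaded: 15.1 V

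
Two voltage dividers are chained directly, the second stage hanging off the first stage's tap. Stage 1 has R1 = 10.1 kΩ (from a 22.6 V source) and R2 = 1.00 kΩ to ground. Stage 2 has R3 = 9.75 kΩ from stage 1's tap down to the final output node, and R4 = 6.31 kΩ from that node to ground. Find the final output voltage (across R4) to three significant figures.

V_out ≈ 0.757 V

Stage 2 presents R3+R4 = 16.06 kΩ as a load on stage 1's tap.
Stage 1's lower leg becomes R2‖(R3+R4) = 0.9414 kΩ, so V_mid = 22.6 × 0.9414/11.04 = 1.927 V.
Stage 2 is itself unloaded: V_out = V_mid × R4/(R3+R4) = 1.927 × 6.31/16.06 = 0.757 V.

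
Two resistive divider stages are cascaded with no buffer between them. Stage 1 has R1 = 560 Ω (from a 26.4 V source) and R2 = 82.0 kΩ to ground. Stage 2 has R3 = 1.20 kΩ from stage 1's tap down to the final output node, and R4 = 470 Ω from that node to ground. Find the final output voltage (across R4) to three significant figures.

Stage 2 presents R3+R4 = 1670 Ω as a load on stage 1's tap.
Stage 1's lower leg becomes R2‖(R3+R4) = 1637 Ω, so V_mid = 26.4 × 1637/2197 = 19.67 V.
Stage 2 is itself unloaded: V_out = V_mid × R4/(R3+R4) = 19.67 × 470/1670 = 5.54 V.

V_out ≈ 5.54 V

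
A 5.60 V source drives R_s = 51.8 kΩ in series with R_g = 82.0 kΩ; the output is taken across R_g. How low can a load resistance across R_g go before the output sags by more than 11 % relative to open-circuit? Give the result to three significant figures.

R_L(min) ≈ 257 kΩ

Output resistance R_th = R_s‖R_g = (51.8 × 82.0)/133.8 = 31.75 kΩ.
The fractional drop is R_th/(R_th + R_L); requiring this ≤ 0.110 gives R_L ≥ R_th(1/0.110 − 1) = 31.75 × 8.091 = 257 kΩ.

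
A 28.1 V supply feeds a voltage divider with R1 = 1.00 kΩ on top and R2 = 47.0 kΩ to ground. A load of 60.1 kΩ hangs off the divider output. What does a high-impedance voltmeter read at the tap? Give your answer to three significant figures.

V_out ≈ 27.1 V

The load sits in parallel with R2: R2‖R_L = (47.0 × 60.1) / (47.0 + 60.1) = 26.37 kΩ.
V_out = 28.1 × 26.37 / (1.00 + 26.37) = 28.1 × 26.37/27.37 = 27.1 V.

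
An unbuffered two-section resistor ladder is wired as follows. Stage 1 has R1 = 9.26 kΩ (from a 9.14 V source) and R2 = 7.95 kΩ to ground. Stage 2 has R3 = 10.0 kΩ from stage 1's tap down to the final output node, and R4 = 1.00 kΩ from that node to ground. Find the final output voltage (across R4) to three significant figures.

Stage 2 presents R3+R4 = 11.00 kΩ as a load on stage 1's tap.
Stage 1's lower leg becomes R2‖(R3+R4) = 4.615 kΩ, so V_mid = 9.14 × 4.615/13.87 = 3.040 V.
Stage 2 is itself unloaded: V_out = V_mid × R4/(R3+R4) = 3.040 × 1.00/11.00 = 0.276 V.

V_out ≈ 0.276 V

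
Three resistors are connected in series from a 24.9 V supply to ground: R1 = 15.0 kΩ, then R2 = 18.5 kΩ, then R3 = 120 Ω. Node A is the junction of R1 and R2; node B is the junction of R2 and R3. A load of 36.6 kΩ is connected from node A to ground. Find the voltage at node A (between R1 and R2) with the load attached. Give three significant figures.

Below node A the series string R2+R3 = 18620 Ω sits in parallel with the 36600 Ω load: 12340 Ω.
V_A = 24.9 × 12340/(15000 + 12340) = 11.2 V.

V ≈ 11.2 V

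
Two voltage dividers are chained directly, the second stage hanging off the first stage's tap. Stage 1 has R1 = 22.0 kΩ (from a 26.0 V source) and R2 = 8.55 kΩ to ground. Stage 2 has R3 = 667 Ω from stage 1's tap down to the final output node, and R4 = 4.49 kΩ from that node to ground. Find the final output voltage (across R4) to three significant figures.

Stage 2 presents R3+R4 = 5157 Ω as a load on stage 1's tap.
Stage 1's lower leg becomes R2‖(R3+R4) = 3217 Ω, so V_mid = 26.0 × 3217/25220 = 3.317 V.
Stage 2 is itself unloaded: V_out = V_mid × R4/(R3+R4) = 3.317 × 4490/5157 = 2.89 V.

V_out ≈ 2.89 V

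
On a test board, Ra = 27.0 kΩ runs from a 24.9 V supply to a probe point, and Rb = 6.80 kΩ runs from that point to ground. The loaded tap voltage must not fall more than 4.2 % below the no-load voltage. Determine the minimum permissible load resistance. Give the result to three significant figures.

Output resistance R_th = Ra‖Rb = (27.0 × 6.80)/33.80 = 5.432 kΩ.
The fractional drop is R_th/(R_th + R_L); requiring this ≤ 0.0420 gives R_L ≥ R_th(1/0.0420 − 1) = 5.432 × 22.81 = 124 kΩ.

R_L(min) ≈ 124 kΩ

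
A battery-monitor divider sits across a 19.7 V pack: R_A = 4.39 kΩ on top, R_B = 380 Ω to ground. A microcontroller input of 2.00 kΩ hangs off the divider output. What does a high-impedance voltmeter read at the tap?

V_out ≈ 1.34 V

The load sits in parallel with R_B: R_B‖R_L = (380 × 2000) / (380 + 2000) = 319.3 Ω.
V_out = 19.7 × 319.3 / (4390 + 319.3) = 19.7 × 319.3/4709 = 1.34 V.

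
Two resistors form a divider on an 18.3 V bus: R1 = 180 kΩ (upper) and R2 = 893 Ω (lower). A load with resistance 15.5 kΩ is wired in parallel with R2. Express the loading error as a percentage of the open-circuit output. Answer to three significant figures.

5.42 %

The divider's output (Thévenin) resistance is R1‖R2 = 888.6 Ω.
Fractional drop under load = R_th/(R_th + R_L) = 888.6 / (888.6 + 15500) = 0.05422.
So the output falls by 5.42 %.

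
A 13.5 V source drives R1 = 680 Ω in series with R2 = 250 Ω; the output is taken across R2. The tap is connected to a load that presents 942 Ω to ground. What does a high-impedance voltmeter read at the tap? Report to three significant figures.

The load sits in parallel with R2: R2‖R_L = (250 × 942) / (250 + 942) = 197.6 Ω.
V_out = 13.5 × 197.6 / (680 + 197.6) = 13.5 × 197.6/877.6 = 3.04 V.
(Unloaded it would have been 3.63 V.)

V_out ≈ 3.04 V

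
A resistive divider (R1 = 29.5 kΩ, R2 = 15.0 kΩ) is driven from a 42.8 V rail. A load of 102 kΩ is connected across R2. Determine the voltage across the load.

The load sits in parallel with R2: R2‖R_L = (15.0 × 102) / (15.0 + 102) = 13.08 kΩ.
V_out = 42.8 × 13.08 / (29.5 + 13.08) = 42.8 × 13.08/42.58 = 13.1 V.
(Unloaded it would have been 14.4 V.)

V_out ≈ 13.1 V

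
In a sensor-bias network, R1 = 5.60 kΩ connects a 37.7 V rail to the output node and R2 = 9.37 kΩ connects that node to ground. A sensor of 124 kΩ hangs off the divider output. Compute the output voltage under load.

The load sits in parallel with R2: R2‖R_L = (9.37 × 124) / (9.37 + 124) = 8.712 kΩ.
V_out = 37.7 × 8.712 / (5.60 + 8.712) = 37.7 × 8.712/14.31 = 22.9 V.

V_out ≈ 22.9 V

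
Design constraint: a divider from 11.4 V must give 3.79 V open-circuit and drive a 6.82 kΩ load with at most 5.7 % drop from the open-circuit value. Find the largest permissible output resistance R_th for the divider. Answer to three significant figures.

Loading drop = R_th/(R_th + R_L) ≤ 0.0570, so R_th ≤ R_L · ε/(1−ε) = 6.82 kΩ × 0.0570/0.9430 = 412 Ω.

R_th ≤ 412 Ω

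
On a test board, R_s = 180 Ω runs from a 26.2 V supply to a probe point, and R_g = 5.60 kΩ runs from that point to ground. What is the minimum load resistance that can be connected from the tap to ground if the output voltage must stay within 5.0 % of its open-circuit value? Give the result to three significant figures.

R_L(min) ≈ 3.31 kΩ

Output resistance R_th = R_s‖R_g = (180 × 5600)/5780 = 174.4 Ω.
The fractional drop is R_th/(R_th + R_L); requiring this ≤ 0.0500 gives R_L ≥ R_th(1/0.0500 − 1) = 174.4 × 19.00 = 3.31 kΩ.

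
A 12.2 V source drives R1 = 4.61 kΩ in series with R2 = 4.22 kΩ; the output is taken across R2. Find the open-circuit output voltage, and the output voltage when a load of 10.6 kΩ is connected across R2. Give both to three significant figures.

Unloaded: 5.83 V; loaded: 4.83 V

Open-circuit: V = 12.2 × 4.22/(4.61 + 4.22) = 5.83 V.
With the load, R2 becomes R2‖R_L = 3.018 kΩ, so V = 12.2 × 3.018/7.628 = 4.83 V.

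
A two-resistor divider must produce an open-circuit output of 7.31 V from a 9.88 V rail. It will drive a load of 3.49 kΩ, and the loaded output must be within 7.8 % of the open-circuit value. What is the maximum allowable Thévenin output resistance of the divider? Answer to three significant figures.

Loading drop = R_th/(R_th + R_L) ≤ 0.0780, so R_th ≤ R_L · ε/(1−ε) = 3.49 kΩ × 0.0780/0.9220 = 295 Ω.

R_th ≤ 295 Ω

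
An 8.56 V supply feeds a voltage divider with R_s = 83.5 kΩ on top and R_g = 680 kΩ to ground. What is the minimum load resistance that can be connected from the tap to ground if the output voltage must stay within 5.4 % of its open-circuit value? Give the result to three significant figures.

R_L(min) ≈ 1.30 MΩ

Output resistance R_th = R_s‖R_g = (83.5 × 680)/763.5 = 74.37 kΩ.
The fractional drop is R_th/(R_th + R_L); requiring this ≤ 0.0540 gives R_L ≥ R_th(1/0.0540 − 1) = 74.37 × 17.52 = 1.30 MΩ.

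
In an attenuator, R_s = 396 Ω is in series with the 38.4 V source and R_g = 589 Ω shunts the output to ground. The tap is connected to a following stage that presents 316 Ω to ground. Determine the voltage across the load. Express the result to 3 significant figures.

The load sits in parallel with R_g: R_g‖R_L = (589 × 316) / (589 + 316) = 205.7 Ω.
V_out = 38.4 × 205.7 / (396 + 205.7) = 38.4 × 205.7/601.7 = 13.1 V.
(Unloaded it would have been 23.0 V.)

V_out ≈ 13.1 V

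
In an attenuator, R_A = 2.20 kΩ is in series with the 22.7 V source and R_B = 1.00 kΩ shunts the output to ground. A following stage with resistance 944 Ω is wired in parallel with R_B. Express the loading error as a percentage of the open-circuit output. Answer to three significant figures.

42.1 %

Unloaded V = 22.7 × 1000/3200 = 7.094 V.
Loaded: R_B‖R_L = 485.6 Ω, giving V = 22.7 × 485.6/2686 = 4.105 V.
Drop = (7.094 − 4.105) / 7.094 = 42.1 %.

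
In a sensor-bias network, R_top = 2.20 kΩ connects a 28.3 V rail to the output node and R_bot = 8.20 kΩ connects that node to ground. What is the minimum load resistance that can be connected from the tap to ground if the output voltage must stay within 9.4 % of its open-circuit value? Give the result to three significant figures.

Output resistance R_th = R_top‖R_bot = (2.20 × 8.20)/10.40 = 1.735 kΩ.
The fractional drop is R_th/(R_th + R_L); requiring this ≤ 0.0940 gives R_L ≥ R_th(1/0.0940 − 1) = 1.735 × 9.638 = 16.7 kΩ.

R_L(min) ≈ 16.7 kΩ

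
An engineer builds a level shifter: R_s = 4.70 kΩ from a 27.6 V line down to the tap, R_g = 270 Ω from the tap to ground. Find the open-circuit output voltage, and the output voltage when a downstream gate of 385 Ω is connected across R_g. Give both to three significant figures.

Unloaded: 1.50 V; loaded: 0.902 V

Open-circuit: V = 27.6 × 270/(4700 + 270) = 1.50 V.
With the load, R_g becomes R_g‖R_L = 158.7 Ω, so V = 27.6 × 158.7/4859 = 0.902 V.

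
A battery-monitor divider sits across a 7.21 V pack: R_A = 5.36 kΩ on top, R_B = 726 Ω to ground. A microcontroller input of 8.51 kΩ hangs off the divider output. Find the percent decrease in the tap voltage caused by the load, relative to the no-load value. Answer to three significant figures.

6.99 %

The divider's output (Thévenin) resistance is R_A‖R_B = 639.4 Ω.
Fractional drop under load = R_th/(R_th + R_L) = 639.4 / (639.4 + 8510) = 0.06988.
So the output falls by 6.99 %.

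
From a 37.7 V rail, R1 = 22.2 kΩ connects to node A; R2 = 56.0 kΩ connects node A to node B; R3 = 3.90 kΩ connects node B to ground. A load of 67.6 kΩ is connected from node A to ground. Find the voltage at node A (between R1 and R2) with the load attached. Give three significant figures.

Below node A the series string R2+R3 = 59.90 kΩ sits in parallel with the 67.6 kΩ load: 31.76 kΩ.
V_A = 37.7 × 31.76/(22.2 + 31.76) = 22.2 V.

V ≈ 22.2 V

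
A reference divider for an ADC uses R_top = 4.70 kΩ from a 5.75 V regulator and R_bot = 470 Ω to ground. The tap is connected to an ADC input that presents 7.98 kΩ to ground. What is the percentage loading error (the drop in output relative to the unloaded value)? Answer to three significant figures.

5.08 %

The divider's output (Thévenin) resistance is R_top‖R_bot = 427.3 Ω.
Fractional drop under load = R_th/(R_th + R_L) = 427.3 / (427.3 + 7980) = 0.05082.
So the output falls by 5.08 %.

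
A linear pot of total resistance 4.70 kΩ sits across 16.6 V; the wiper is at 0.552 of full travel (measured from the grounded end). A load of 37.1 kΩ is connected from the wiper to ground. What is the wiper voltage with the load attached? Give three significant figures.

V ≈ 8.88 V

The wiper splits the pot into (1−α)R = 2.106 kΩ above and αR = 2.594 kΩ below.
Lower section ‖ load = 2.425 kΩ.
V_wiper = 16.6 × 2.425/(2.106 + 2.425) = 8.88 V.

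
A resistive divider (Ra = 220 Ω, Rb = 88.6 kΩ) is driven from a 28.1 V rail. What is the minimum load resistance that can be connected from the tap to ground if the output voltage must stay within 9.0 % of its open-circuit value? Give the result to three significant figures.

Output resistance R_th = Ra‖Rb = (220 × 88600)/88820 = 219.5 Ω.
The fractional drop is R_th/(R_th + R_L); requiring this ≤ 0.0900 gives R_L ≥ R_th(1/0.0900 − 1) = 219.5 × 10.11 = 2.22 kΩ.

R_L(min) ≈ 2.22 kΩ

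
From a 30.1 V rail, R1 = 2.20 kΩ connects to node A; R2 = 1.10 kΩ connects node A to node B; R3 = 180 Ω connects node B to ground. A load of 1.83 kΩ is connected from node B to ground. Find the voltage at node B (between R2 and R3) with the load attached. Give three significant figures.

V ≈ 1.42 V

At node B, R3 is in parallel with the load: R3‖R_L = 163.9 Ω.
Below node A the resistance is R2 + (R3‖R_L) = 1264 Ω, so V_A = 30.1 × 1264/3464 = 10.98 V.
Then V_B = V_A × (R3‖R_L)/(R2 + R3‖R_L) = 10.98 × 163.9/1264 = 1.42 V.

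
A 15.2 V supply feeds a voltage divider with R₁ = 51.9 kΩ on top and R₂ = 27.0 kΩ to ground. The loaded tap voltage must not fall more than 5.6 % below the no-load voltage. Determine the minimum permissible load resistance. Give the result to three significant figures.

Output resistance R_th = R₁‖R₂ = (51.9 × 27.0)/78.90 = 17.76 kΩ.
The fractional drop is R_th/(R_th + R_L); requiring this ≤ 0.0560 gives R_L ≥ R_th(1/0.0560 − 1) = 17.76 × 16.86 = 299 kΩ.

R_L(min) ≈ 299 kΩ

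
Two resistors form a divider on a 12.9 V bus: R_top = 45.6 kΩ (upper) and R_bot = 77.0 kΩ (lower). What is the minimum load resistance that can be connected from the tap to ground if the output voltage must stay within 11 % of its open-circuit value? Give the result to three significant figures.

R_L(min) ≈ 232 kΩ

Output resistance R_th = R_top‖R_bot = (45.6 × 77.0)/122.6 = 28.64 kΩ.
The fractional drop is R_th/(R_th + R_L); requiring this ≤ 0.110 gives R_L ≥ R_th(1/0.110 − 1) = 28.64 × 8.091 = 232 kΩ.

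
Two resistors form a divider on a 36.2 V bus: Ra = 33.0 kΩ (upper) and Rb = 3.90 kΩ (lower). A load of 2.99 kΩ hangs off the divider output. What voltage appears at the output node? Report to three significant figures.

The load sits in parallel with Rb: Rb‖R_L = (3.90 × 2.99) / (3.90 + 2.99) = 1.692 kΩ.
V_out = 36.2 × 1.692 / (33.0 + 1.692) = 36.2 × 1.692/34.69 = 1.77 V.

V_out ≈ 1.77 V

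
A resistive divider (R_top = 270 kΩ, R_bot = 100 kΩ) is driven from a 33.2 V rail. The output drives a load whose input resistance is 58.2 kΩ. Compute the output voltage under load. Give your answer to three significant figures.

V_out ≈ 3.98 V

The load sits in parallel with R_bot: R_bot‖R_L = (100 × 58.2) / (100 + 58.2) = 36.79 kΩ.
V_out = 33.2 × 36.79 / (270 + 36.79) = 33.2 × 36.79/306.8 = 3.98 V.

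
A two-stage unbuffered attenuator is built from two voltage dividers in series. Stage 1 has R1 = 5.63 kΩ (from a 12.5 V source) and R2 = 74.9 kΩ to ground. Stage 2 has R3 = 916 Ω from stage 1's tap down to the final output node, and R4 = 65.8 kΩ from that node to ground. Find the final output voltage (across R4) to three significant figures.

V_out ≈ 10.6 V

Stage 2 presents R3+R4 = 66720 Ω as a load on stage 1's tap.
Stage 1's lower leg becomes R2‖(R3+R4) = 35290 Ω, so V_mid = 12.5 × 35290/40920 = 10.78 V.
Stage 2 is itself unloaded: V_out = V_mid × R4/(R3+R4) = 10.78 × 65800/66720 = 10.6 V.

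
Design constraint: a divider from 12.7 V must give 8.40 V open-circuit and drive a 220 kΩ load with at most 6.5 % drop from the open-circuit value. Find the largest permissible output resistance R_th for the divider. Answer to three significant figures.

R_th ≤ 15.3 kΩ

Loading drop = R_th/(R_th + R_L) ≤ 0.0650, so R_th ≤ R_L · ε/(1−ε) = 220 kΩ × 0.0650/0.9350 = 15.3 kΩ.
(Any R1, R2 with R2/(R1+R2) = 0.661 and R1‖R2 ≤ 15.3 kΩ will meet the spec.)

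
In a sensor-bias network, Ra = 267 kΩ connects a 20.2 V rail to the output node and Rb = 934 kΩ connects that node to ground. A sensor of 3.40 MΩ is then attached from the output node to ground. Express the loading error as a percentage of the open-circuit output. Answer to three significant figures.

The divider's output (Thévenin) resistance is Ra‖Rb = 207.6 kΩ.
Fractional drop under load = R_th/(R_th + R_L) = 207.6 / (207.6 + 3400) = 0.05756.
So the output falls by 5.76 %.

5.76 %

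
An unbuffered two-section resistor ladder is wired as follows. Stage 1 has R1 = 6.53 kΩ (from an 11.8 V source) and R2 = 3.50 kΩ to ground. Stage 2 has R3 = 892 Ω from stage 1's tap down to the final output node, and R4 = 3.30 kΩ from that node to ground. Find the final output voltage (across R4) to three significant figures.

Stage 2 presents R3+R4 = 4192 Ω as a load on stage 1's tap.
Stage 1's lower leg becomes R2‖(R3+R4) = 1907 Ω, so V_mid = 11.8 × 1907/8437 = 2.668 V.
Stage 2 is itself unloaded: V_out = V_mid × R4/(R3+R4) = 2.668 × 3300/4192 = 2.10 V.

V_out ≈ 2.10 V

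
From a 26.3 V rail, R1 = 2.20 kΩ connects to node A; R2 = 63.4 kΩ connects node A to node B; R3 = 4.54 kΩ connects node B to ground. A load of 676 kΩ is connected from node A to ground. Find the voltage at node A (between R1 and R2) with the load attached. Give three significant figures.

Below node A the series string R2+R3 = 67.94 kΩ sits in parallel with the 676 kΩ load: 61.74 kΩ.
V_A = 26.3 × 61.74/(2.20 + 61.74) = 25.4 V.

V ≈ 25.4 V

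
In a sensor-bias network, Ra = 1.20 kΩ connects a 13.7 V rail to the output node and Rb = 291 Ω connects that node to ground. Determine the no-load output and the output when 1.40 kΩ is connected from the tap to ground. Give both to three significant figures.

Open-circuit: V = 13.7 × 291/(1200 + 291) = 2.67 V.
With the load, Rb becomes Rb‖R_L = 240.9 Ω, so V = 13.7 × 240.9/1441 = 2.29 V.

Unloaded: 2.67 V; loaded: 2.29 V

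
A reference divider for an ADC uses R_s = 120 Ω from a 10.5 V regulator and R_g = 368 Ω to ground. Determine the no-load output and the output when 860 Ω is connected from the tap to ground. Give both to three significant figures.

Open-circuit: V = 10.5 × 368/(120 + 368) = 7.92 V.
With the load, R_g becomes R_g‖R_L = 257.7 Ω, so V = 10.5 × 257.7/377.7 = 7.16 V.

Unloaded: 7.92 V; loaded: 7.16 V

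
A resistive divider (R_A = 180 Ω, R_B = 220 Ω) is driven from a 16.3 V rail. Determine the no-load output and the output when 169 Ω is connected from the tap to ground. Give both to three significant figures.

Open-circuit: V = 16.3 × 220/(180 + 220) = 8.96 V.
With the load, R_B becomes R_B‖R_L = 95.58 Ω, so V = 16.3 × 95.58/275.6 = 5.65 V.

Unloaded: 8.96 V; loaded: 5.65 V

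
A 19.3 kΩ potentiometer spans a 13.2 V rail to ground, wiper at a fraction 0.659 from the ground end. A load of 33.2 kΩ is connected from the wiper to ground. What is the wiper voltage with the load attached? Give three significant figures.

The wiper splits the pot into (1−α)R = 6.581 kΩ above and αR = 12.72 kΩ below.
Lower section ‖ load = 9.196 kΩ.
V_wiper = 13.2 × 9.196/(6.581 + 9.196) = 7.69 V.

V ≈ 7.69 V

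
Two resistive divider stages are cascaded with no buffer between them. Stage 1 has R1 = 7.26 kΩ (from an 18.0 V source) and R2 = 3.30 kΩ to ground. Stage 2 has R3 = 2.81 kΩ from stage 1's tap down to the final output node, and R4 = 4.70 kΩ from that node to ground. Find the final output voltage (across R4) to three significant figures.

Stage 2 presents R3+R4 = 7.510 kΩ as a load on stage 1's tap.
Stage 1's lower leg becomes R2‖(R3+R4) = 2.293 kΩ, so V_mid = 18.0 × 2.293/9.553 = 4.320 V.
Stage 2 is itself unloaded: V_out = V_mid × R4/(R3+R4) = 4.320 × 4.70/7.510 = 2.70 V.

V_out ≈ 2.70 V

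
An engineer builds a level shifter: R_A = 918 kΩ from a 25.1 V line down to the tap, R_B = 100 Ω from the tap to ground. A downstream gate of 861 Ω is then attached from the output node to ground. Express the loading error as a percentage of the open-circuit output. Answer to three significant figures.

10.4 %

The divider's output (Thévenin) resistance is R_A‖R_B = 99.99 Ω.
Fractional drop under load = R_th/(R_th + R_L) = 99.99 / (99.99 + 861) = 0.1040.
So the output falls by 10.4 %.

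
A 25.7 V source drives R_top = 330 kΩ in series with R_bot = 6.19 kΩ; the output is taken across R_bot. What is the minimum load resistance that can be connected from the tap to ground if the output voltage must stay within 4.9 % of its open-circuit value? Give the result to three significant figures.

Output resistance R_th = R_top‖R_bot = (330 × 6.19)/336.2 = 6.076 kΩ.
The fractional drop is R_th/(R_th + R_L); requiring this ≤ 0.0490 gives R_L ≥ R_th(1/0.0490 − 1) = 6.076 × 19.41 = 118 kΩ.

R_L(min) ≈ 118 kΩ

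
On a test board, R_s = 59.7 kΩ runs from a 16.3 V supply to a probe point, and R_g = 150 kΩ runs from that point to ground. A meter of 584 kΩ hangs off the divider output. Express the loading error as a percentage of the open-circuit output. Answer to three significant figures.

The divider's output (Thévenin) resistance is R_s‖R_g = 42.70 kΩ.
Fractional drop under load = R_th/(R_th + R_L) = 42.70 / (42.70 + 584) = 0.06814.
So the output falls by 6.81 %.

6.81 %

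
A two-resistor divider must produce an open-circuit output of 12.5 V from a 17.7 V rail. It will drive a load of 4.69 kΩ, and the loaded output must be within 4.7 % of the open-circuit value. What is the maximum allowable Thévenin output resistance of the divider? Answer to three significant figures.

R_th ≤ 231 Ω

Loading drop = R_th/(R_th + R_L) ≤ 0.0470, so R_th ≤ R_L · ε/(1−ε) = 4.69 kΩ × 0.0470/0.9530 = 231 Ω.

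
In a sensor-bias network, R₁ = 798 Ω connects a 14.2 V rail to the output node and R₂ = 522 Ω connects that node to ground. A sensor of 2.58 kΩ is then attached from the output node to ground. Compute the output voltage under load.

The load sits in parallel with R₂: R₂‖R_L = (522 × 2580) / (522 + 2580) = 434.2 Ω.
V_out = 14.2 × 434.2 / (798 + 434.2) = 14.2 × 434.2/1232 = 5.00 V.

V_out ≈ 5.00 V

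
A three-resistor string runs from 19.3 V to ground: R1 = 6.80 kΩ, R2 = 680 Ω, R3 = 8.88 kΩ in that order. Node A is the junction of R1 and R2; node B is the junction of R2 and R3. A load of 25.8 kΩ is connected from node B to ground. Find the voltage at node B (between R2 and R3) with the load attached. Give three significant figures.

V ≈ 9.05 V

At node B, R3 is in parallel with the load: R3‖R_L = 6606 Ω.
Below node A the resistance is R2 + (R3‖R_L) = 7286 Ω, so V_A = 19.3 × 7286/14090 = 9.983 V.
Then V_B = V_A × (R3‖R_L)/(R2 + R3‖R_L) = 9.983 × 6606/7286 = 9.05 V.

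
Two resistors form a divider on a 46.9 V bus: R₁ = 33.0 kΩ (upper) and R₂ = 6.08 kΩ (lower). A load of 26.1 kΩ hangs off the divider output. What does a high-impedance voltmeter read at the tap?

V_out ≈ 6.10 V

The load sits in parallel with R₂: R₂‖R_L = (6.08 × 26.1) / (6.08 + 26.1) = 4.931 kΩ.
V_out = 46.9 × 4.931 / (33.0 + 4.931) = 46.9 × 4.931/37.93 = 6.10 V.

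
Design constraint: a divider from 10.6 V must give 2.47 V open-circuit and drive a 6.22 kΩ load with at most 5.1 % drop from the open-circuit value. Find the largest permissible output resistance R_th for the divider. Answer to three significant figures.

Loading drop = R_th/(R_th + R_L) ≤ 0.0510, so R_th ≤ R_L · ε/(1−ε) = 6.22 kΩ × 0.0510/0.9490 = 334 Ω.

R_th ≤ 334 Ω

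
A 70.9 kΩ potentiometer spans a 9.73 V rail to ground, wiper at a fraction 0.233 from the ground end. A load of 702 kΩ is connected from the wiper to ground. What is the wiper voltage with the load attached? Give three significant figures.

The wiper splits the pot into (1−α)R = 54.38 kΩ above and αR = 16.52 kΩ below.
Lower section ‖ load = 16.14 kΩ.
V_wiper = 9.73 × 16.14/(54.38 + 16.14) = 2.23 V.

V ≈ 2.23 V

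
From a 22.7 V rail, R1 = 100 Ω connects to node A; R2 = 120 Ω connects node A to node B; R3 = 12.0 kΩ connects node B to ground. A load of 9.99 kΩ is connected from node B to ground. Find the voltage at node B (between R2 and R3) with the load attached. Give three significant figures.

V ≈ 21.8 V

At node B, R3 is in parallel with the load: R3‖R_L = 5452 Ω.
Below node A the resistance is R2 + (R3‖R_L) = 5572 Ω, so V_A = 22.7 × 5572/5672 = 22.30 V.
Then V_B = V_A × (R3‖R_L)/(R2 + R3‖R_L) = 22.30 × 5452/5572 = 21.8 V.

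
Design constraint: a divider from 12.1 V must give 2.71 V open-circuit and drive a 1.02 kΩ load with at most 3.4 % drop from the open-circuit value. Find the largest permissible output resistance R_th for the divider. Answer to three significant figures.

Loading drop = R_th/(R_th + R_L) ≤ 0.0340, so R_th ≤ R_L · ε/(1−ε) = 1.02 kΩ × 0.0340/0.9660 = 35.9 Ω.
(Any R1, R2 with R2/(R1+R2) = 0.224 and R1‖R2 ≤ 35.9 Ω will meet the spec.)

R_th ≤ 35.9 Ω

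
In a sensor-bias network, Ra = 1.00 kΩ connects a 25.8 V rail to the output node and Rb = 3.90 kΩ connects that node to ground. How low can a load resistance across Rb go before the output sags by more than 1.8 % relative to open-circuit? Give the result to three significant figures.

R_L(min) ≈ 43.4 kΩ

Output resistance R_th = Ra‖Rb = (1000 × 3900)/4900 = 795.9 Ω.
The fractional drop is R_th/(R_th + R_L); requiring this ≤ 0.0180 gives R_L ≥ R_th(1/0.0180 − 1) = 795.9 × 54.56 = 43.4 kΩ.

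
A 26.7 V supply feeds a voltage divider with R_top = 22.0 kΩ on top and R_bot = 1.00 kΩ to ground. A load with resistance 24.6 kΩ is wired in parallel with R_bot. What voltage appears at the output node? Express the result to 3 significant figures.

The load sits in parallel with R_bot: R_bot‖R_L = (1.00 × 24.6) / (1.00 + 24.6) = 0.9609 kΩ.
V_out = 26.7 × 0.9609 / (22.0 + 0.9609) = 26.7 × 0.9609/22.96 = 1.12 V.
(Unloaded it would have been 1.16 V.)

V_out ≈ 1.12 V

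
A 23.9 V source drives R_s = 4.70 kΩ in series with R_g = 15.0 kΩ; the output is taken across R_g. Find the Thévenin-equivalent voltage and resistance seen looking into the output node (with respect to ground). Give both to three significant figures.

V_th is the open-circuit tap voltage: 23.9 × 15.0/(4.70 + 15.0) = 18.2 V.
With the supply zeroed, R_s and R_g appear in parallel from the tap: R_th = R_s‖R_g = (4.70 × 15.0)/19.70 = 3.58 kΩ.

V_th = 18.2 V, R_th = 3.58 kΩ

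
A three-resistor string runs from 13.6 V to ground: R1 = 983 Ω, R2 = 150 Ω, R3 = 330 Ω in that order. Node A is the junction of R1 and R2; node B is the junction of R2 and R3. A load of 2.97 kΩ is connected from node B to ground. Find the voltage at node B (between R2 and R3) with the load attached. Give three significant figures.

V ≈ 2.82 V

At node B, R3 is in parallel with the load: R3‖R_L = 297.0 Ω.
Below node A the resistance is R2 + (R3‖R_L) = 447.0 Ω, so V_A = 13.6 × 447.0/1430 = 4.251 V.
Then V_B = V_A × (R3‖R_L)/(R2 + R3‖R_L) = 4.251 × 297.0/447.0 = 2.82 V.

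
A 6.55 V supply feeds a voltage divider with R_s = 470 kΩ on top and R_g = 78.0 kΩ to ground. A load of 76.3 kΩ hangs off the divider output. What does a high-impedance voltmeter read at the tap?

V_out ≈ 0.497 V

The load sits in parallel with R_g: R_g‖R_L = (78.0 × 76.3) / (78.0 + 76.3) = 38.57 kΩ.
V_out = 6.55 × 38.57 / (470 + 38.57) = 6.55 × 38.57/508.6 = 0.497 V.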